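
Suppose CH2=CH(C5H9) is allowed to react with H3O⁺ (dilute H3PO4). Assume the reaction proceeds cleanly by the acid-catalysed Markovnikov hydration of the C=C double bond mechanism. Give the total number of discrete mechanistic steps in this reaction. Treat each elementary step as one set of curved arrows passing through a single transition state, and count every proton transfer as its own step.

Step 1: Protonation of the alkene by H3O⁺: the π bond acts as the nucleophile and picks up H⁺, giving the more stable (Markovnikov) secondary carbocation. H2O is released.
Step 2: A 1,2-hydride shift from the adjacent cyclopentyl carbon moves the positive charge from the secondary centre to an adjacent carbon, generating a more stable tertiary carbocation.
Step 3: Water acts as the nucleophile: an oxygen lone pair bonds to the cationic carbon, giving an oxonium-ion intermediate.
Step 4: H2O removes a proton from the oxonium oxygen, regenerating H3O⁺ and giving the neutral alcohol.
Total: 4 elementary steps.

4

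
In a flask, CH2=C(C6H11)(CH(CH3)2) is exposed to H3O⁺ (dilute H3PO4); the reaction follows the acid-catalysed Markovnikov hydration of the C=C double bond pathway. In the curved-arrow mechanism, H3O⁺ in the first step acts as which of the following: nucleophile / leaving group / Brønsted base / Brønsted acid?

Step 1: The π electrons of the C=C bond attack a proton of H3O⁺; Markovnikov addition places the new C–H on the less-substituted alkene carbon, so the positive charge ends up on the more-substituted carbon — a tertiary carbocation. H2O is released.
H3O⁺ in the first step donates a proton in a proton-transfer step — a Brønsted acid.

Brønsted acid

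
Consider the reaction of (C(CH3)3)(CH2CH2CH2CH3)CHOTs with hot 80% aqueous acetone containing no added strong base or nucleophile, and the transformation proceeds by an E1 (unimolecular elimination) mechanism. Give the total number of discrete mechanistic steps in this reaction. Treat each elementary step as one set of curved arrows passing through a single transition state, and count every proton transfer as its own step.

3

Step 1: Ionisation: the C–O σ-bond cleaves heterolytically; both bonding electrons depart with TsO⁻, leaving a secondary carbocation at the α-carbon.
Step 2: A methyl group with its bonding pair migrates from the adjacent tert-butyl carbon to the cationic centre — a 1,2-methyl shift — upgrading the secondary cation to a tertiary one.
Step 3: Loss of a β-proton to a water molecule of the solvent: the C–H bonding pair collapses toward the cationic carbon to form the C=C π bond, yielding the alkene.
Total: 3 elementary steps.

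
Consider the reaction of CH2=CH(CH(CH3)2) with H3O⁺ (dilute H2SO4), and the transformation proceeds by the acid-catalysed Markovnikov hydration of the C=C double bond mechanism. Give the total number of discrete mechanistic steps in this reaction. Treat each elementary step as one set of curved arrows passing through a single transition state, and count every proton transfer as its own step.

4

Step 1: The π electrons of the C=C bond attack a proton of H3O⁺; Markovnikov addition places the new C–H on the less-substituted alkene carbon, so the positive charge ends up on the more-substituted carbon — a secondary carbocation. H2O is released.
Step 2: A 1,2-hydride shift from the adjacent isopropyl carbon moves the positive charge from the secondary centre to an adjacent carbon, generating a more stable tertiary carbocation.
Step 3: Nucleophilic capture of the cation by H2O produces the protonated alcohol (an oxonium ion).
Step 4: H2O removes a proton from the oxonium oxygen, regenerating H3O⁺ and giving the neutral alcohol.
Total: 4 elementary steps.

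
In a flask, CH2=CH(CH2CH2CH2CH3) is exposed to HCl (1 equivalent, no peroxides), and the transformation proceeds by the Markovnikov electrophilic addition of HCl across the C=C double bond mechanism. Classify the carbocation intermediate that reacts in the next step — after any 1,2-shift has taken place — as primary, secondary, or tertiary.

Step 1: Electrophilic addition begins with the π(C=C) electrons forming a bond to the proton of HCl. Following Markovnikov's rule, the resulting cation is secondary. The H–Cl bond breaks heterolytically, releasing Cl⁻.
No single 1,2-shift to an adjacent carbon would give a more-substituted cation, so no rearrangement occurs.

secondary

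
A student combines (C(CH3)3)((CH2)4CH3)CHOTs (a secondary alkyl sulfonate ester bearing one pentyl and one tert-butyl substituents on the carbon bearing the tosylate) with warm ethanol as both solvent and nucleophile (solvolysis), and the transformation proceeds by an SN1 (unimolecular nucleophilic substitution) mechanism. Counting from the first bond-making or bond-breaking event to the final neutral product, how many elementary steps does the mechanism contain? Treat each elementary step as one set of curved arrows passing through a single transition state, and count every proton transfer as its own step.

Step 1: The C–O bond breaks with both electrons going to the tosylate; TsO⁻ leaves and a secondary carbocation remains.
Step 2: A methyl group with its bonding pair migrates from the adjacent tert-butyl carbon to the cationic centre — a 1,2-methyl shift — upgrading the secondary cation to a tertiary one.
Step 3: Nucleophilic capture: the oxygen of CH3CH2OH bonds to the cationic carbon, producing an oxonium-ion intermediate.
Step 4: Deprotonation of the oxonium oxygen by solvent ethanol yields the neutral ether.
Total: 4 elementary steps.

4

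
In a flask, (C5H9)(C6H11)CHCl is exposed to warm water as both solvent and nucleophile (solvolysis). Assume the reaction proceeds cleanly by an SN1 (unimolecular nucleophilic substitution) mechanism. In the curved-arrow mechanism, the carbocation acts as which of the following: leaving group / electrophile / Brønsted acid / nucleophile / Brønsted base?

Step 3: A lone pair on the oxygen of H2O attacks the carbocation, forming a new C–O σ-bond and an oxonium ion.
The carbocation accepts an electron pair into an empty or π* orbital — it is the electrophile.

electrophile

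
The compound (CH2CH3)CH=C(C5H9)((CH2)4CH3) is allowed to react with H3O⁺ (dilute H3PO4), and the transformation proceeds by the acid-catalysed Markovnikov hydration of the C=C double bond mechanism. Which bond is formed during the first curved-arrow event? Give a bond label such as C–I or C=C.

Step 1: The π electrons of the C=C bond attack a proton of H3O⁺; Markovnikov addition places the new C–H on the less-substituted alkene carbon, so the positive charge ends up on the more-substituted carbon — a tertiary carbocation. H2O is released.
The bond formed in this step is the C–H bond.

C–H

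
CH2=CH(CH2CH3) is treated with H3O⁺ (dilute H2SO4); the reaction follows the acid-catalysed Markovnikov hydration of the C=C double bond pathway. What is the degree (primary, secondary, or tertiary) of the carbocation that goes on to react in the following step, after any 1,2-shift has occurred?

secondary

Step 1: The π electrons of the C=C bond attack a proton of H3O⁺; Markovnikov addition places the new C–H on the less-substituted alkene carbon, so the positive charge ends up on the more-substituted carbon — a secondary carbocation. H2O is released.
No single 1,2-shift to an adjacent carbon would give a more-substituted cation, so no rearrangement occurs.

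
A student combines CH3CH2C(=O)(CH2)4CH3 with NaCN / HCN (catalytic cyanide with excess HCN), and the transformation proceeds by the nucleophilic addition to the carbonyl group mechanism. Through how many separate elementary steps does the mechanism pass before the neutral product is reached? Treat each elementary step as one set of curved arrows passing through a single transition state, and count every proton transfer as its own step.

2

Step 1: CN⁻ attacks the sp² carbonyl carbon; the C=O π bond breaks and the electrons end up as a lone pair on the alkoxide oxygen of the tetrahedral intermediate.
Step 2: The alkoxide oxygen removes a proton from HCN present in the mixture, giving a cyanohydrin and regenerating CN⁻.
Total: 2 elementary steps.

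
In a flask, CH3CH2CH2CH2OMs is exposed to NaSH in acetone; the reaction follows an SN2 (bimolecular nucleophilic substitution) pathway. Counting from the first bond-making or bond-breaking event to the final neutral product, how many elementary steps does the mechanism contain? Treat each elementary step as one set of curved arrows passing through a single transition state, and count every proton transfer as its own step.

Step 1: Backside attack by HS⁻ on the carbon bearing the mesylate: the new C–S bond forms as the C–O bond breaks, with Walden inversion at carbon.
Total: 1 elementary step.

1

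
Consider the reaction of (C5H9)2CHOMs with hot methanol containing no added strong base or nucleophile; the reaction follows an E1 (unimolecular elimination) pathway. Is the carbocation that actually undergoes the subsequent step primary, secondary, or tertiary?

Step 1: Ionisation: the C–O σ-bond cleaves heterolytically; both bonding electrons depart with MsO⁻, leaving a secondary carbocation at the α-carbon.
Step 2: Carbocation rearrangement: a 1,2-hydride shift from the adjacent cyclopentyl carbon converts the initially-formed secondary cation into the more stable tertiary cation.
The cation rearranges from secondary to tertiary via a 1,2-hydride shift from the adjacent cyclopentyl carbon; the tertiary cation is what reacts next.

tertiary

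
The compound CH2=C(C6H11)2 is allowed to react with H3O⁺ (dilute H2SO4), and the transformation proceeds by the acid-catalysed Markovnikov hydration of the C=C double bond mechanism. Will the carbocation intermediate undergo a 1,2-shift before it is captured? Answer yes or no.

The first-formed carbocation is tertiary.
No single 1,2-shift to an adjacent carbon would produce a more-substituted cation than the one already present, so no rearrangement occurs.

no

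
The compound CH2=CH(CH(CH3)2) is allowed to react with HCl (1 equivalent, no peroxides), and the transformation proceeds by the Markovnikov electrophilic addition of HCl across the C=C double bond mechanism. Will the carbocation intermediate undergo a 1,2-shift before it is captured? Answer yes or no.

The first-formed carbocation is secondary.
The adjacent isopropyl carbon already bears 2 other carbon substituents and has a hydrogen to migrate; after a 1,2-hydride shift from that carbon the positive charge sits on a tertiary centre.
Tertiary is more stable than secondary, so the shift occurs.

yes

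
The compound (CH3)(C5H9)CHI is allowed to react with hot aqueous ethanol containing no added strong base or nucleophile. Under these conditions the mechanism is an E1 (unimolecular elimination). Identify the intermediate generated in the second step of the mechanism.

tertiary carbocation

Step 1: Ionisation: the C–I σ-bond cleaves heterolytically; both bonding electrons depart with I⁻, leaving a secondary carbocation at the α-carbon.
Step 2: A hydride (H with its bonding pair) migrates from the adjacent cyclopentyl carbon to the cationic centre — a 1,2-hydride shift — upgrading the secondary cation to a tertiary one.
After step 2 the species present is a tertiary carbocation.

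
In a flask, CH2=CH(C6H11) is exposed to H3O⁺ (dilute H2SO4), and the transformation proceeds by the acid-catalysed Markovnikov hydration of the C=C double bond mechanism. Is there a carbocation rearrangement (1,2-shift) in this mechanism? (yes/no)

The first-formed carbocation is secondary.
The adjacent cyclohexyl carbon already bears 2 other carbon substituents and has a hydrogen to migrate; after a 1,2-hydride shift from that carbon the positive charge sits on a tertiary centre.
Tertiary is more stable than secondary, so the shift occurs.

yes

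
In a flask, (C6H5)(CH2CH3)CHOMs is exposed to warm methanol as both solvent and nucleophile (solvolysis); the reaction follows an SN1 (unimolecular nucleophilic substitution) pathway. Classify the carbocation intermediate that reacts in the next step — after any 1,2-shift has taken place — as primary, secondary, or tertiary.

Step 1: Ionisation: the C–O σ-bond cleaves heterolytically; both bonding electrons depart with MsO⁻, leaving a secondary carbocation at the α-carbon.
No single 1,2-shift to an adjacent carbon would give a more-substituted cation, so no rearrangement occurs.

secondary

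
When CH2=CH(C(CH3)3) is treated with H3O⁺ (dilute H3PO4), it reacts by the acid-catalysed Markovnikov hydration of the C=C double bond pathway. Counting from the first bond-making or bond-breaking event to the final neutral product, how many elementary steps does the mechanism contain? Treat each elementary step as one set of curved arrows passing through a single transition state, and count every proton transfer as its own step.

4

Step 1: Protonation of the alkene by H3O⁺: the π bond acts as the nucleophile and picks up H⁺, giving the more stable (Markovnikov) secondary carbocation. H2O is released.
Step 2: A methyl group with its bonding pair migrates from the adjacent tert-butyl carbon to the cationic centre — a 1,2-methyl shift — upgrading the secondary cation to a tertiary one.
Step 3: Nucleophilic capture of the cation by H2O produces the protonated alcohol (an oxonium ion).
Step 4: Proton transfer from the O–H of the oxonium ion to H2O completes the catalytic cycle and yields the alcohol.
Total: 4 elementary steps.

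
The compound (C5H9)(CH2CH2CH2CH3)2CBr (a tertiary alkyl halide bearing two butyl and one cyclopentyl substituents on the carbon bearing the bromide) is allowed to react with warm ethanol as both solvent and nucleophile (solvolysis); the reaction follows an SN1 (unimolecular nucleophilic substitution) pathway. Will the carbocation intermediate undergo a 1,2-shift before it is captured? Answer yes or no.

The first-formed carbocation is tertiary.
No single 1,2-shift to an adjacent carbon would produce a more-substituted cation than the one already present, so no rearrangement occurs.

no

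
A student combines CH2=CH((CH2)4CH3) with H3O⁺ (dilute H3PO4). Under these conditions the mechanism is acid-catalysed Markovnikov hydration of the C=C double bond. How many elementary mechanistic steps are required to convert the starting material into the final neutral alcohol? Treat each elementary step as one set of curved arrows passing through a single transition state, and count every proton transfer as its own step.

Step 1: Electrophilic addition begins with the π(C=C) electrons forming a bond to the proton of H3O⁺. Following Markovnikov's rule, the resulting cation is secondary. H2O is released.
(No 1,2-shift: no single shift to an adjacent carbon would give a more stable cation.)
Step 2: Water acts as the nucleophile: an oxygen lone pair bonds to the cationic carbon, giving an oxonium-ion intermediate.
Step 3: H2O removes a proton from the oxonium oxygen, regenerating H3O⁺ and giving the neutral alcohol.
Total: 3 elementary steps.

3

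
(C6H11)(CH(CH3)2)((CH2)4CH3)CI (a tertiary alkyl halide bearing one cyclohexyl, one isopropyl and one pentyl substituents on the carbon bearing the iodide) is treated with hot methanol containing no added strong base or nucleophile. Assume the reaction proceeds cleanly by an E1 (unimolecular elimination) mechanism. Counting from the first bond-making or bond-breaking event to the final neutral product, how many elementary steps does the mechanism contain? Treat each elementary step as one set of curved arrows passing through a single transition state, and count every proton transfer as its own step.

2

Step 1: Unassisted departure of I⁻ (taking the C–I bonding pair) generates a tertiary carbocation.
(No 1,2-shift: no single shift to an adjacent carbon would give a more stable cation.)
Step 2: A weak base (a methanol molecule from the solvent) removes a proton from a carbon adjacent to the cationic centre; the electrons of that C–H bond become the new π(C=C) bond, giving the alkene.
Total: 2 elementary steps.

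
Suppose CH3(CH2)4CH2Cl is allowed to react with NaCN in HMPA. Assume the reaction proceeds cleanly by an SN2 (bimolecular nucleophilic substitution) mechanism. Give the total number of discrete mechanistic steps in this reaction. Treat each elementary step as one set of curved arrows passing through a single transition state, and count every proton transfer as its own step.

Step 1: The cyanide nucleophile donates a lone pair from C to the α-carbon in a backside attack; simultaneously the C–Cl σ-bond breaks and both of its electrons leave with Cl⁻. One concerted step with inversion of configuration.
Total: 1 elementary step.

1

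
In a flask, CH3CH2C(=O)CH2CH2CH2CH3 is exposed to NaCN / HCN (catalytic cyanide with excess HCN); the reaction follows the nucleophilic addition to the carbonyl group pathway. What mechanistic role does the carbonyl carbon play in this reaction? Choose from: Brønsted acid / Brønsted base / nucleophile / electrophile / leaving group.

electrophile

Step 1: CN⁻ attacks the sp² carbonyl carbon; the C=O π bond breaks and the electrons end up as a lone pair on the alkoxide oxygen of the tetrahedral intermediate.
The carbonyl carbon accepts an electron pair into an empty or π* orbital — it is the electrophile.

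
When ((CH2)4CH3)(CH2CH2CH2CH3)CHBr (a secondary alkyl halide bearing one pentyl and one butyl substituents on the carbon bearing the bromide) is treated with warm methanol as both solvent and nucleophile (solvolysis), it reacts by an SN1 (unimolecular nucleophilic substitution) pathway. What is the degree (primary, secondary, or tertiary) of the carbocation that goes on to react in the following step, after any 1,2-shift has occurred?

Step 1: The C–Br bond breaks with both electrons going to the bromide; Br⁻ leaves and a secondary carbocation remains.
No single 1,2-shift to an adjacent carbon would give a more-substituted cation, so no rearrangement occurs.

secondary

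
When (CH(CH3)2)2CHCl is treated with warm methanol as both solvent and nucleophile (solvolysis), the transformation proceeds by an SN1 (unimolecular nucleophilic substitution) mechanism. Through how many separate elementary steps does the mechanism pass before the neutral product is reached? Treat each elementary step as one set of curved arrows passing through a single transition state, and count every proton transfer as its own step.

4

Step 1: Unassisted departure of Cl⁻ (taking the C–Cl bonding pair) generates a secondary carbocation.
Step 2: Carbocation rearrangement: a 1,2-hydride shift from the adjacent isopropyl carbon converts the initially-formed secondary cation into the more stable tertiary cation.
Step 3: CH3OH donates an oxygen lone pair into the empty p orbital of the cation, giving a protonated ether (an oxonium ion).
Step 4: Deprotonation of the oxonium oxygen by solvent methanol yields the neutral ether.
Total: 4 elementary steps.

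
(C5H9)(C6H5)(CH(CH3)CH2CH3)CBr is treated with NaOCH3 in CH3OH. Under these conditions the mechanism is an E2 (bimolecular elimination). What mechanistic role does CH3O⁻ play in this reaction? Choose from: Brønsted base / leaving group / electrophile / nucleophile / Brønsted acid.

Brønsted base

Step 1: In one step, CH3O⁻ pulls off a β-proton, the C–Br bond cleaves, and a C=C double bond forms between the α- and β-carbons (E2, anti elimination).
CH3O⁻ accepts a proton in a proton-transfer step — a Brønsted base.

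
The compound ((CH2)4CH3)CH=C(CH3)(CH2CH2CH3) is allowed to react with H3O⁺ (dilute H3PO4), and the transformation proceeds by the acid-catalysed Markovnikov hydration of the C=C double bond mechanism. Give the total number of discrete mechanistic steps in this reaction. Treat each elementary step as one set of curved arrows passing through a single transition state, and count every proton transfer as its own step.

Step 1: The π electrons of the C=C bond attack a proton of H3O⁺; Markovnikov addition places the new C–H on the less-substituted alkene carbon, so the positive charge ends up on the more-substituted carbon — a tertiary carbocation. H2O is released.
(No 1,2-shift: no single shift to an adjacent carbon would give a more stable cation.)
Step 2: Nucleophilic capture of the cation by H2O produces the protonated alcohol (an oxonium ion).
Step 3: H2O removes a proton from the oxonium oxygen, regenerating H3O⁺ and giving the neutral alcohol.
Total: 3 elementary steps.

3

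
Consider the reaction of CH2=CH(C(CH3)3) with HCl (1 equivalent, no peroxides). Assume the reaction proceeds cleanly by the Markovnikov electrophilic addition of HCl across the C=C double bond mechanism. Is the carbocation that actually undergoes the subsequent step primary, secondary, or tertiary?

Step 1: Protonation of the alkene by HCl: the π bond acts as the nucleophile and picks up H⁺, giving the more stable (Markovnikov) secondary carbocation. The H–Cl bond breaks heterolytically, releasing Cl⁻.
Step 2: A methyl group with its bonding pair migrates from the adjacent tert-butyl carbon to the cationic centre — a 1,2-methyl shift — upgrading the secondary cation to a tertiary one.
The cation rearranges from secondary to tertiary via a 1,2-methyl shift from the adjacent tert-butyl carbon; the tertiary cation is what reacts next.

tertiary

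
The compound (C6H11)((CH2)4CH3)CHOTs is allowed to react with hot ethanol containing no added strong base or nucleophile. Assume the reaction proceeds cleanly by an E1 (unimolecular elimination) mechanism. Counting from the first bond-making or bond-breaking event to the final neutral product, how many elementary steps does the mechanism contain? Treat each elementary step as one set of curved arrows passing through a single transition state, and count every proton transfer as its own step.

3

Step 1: Ionisation: the C–O σ-bond cleaves heterolytically; both bonding electrons depart with TsO⁻, leaving a secondary carbocation at the α-carbon.
Step 2: A hydride (H with its bonding pair) migrates from the adjacent cyclohexyl carbon to the cationic centre — a 1,2-hydride shift — upgrading the secondary cation to a tertiary one.
Step 3: Loss of a β-proton to an ethanol molecule of the solvent: the C–H bonding pair collapses toward the cationic carbon to form the C=C π bond, yielding the alkene.
Total: 3 elementary steps.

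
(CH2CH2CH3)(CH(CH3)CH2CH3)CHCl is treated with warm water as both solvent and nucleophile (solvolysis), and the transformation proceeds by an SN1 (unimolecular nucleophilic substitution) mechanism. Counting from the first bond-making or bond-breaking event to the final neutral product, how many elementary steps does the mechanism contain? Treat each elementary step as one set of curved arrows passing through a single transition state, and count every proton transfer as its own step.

Step 1: Unassisted departure of Cl⁻ (taking the C–Cl bonding pair) generates a secondary carbocation.
Step 2: A 1,2-hydride shift from the adjacent sec-butyl carbon moves the positive charge from the secondary centre to an adjacent carbon, generating a more stable tertiary carbocation.
Step 3: Nucleophilic capture: the oxygen of H2O bonds to the cationic carbon, producing an oxonium-ion intermediate.
Step 4: A second solvent molecule removes the proton on oxygen, giving the neutral alcohol product.
Total: 4 elementary steps.

4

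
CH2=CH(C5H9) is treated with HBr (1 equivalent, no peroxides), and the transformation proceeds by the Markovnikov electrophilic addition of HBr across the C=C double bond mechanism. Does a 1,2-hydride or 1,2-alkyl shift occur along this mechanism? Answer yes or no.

The first-formed carbocation is secondary.
The adjacent cyclopentyl carbon already bears 2 other carbon substituents and has a hydrogen to migrate; after a 1,2-hydride shift from that carbon the positive charge sits on a tertiary centre.
Tertiary is more stable than secondary, so the shift occurs.

yes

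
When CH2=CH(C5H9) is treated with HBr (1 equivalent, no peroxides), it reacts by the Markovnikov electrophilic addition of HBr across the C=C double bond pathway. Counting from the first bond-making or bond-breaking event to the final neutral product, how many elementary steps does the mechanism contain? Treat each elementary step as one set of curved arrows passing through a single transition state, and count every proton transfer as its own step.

3

Step 1: The π electrons of the C=C bond attack a proton of HBr; Markovnikov addition places the new C–H on the less-substituted alkene carbon, so the positive charge ends up on the more-substituted carbon — a secondary carbocation. The H–Br bond breaks heterolytically, releasing Br⁻.
Step 2: A 1,2-hydride shift from the adjacent cyclopentyl carbon moves the positive charge from the secondary centre to an adjacent carbon, generating a more stable tertiary carbocation.
Step 3: Nucleophilic attack by Br⁻ on the carbocation completes the addition, giving R–Br.
Total: 3 elementary steps.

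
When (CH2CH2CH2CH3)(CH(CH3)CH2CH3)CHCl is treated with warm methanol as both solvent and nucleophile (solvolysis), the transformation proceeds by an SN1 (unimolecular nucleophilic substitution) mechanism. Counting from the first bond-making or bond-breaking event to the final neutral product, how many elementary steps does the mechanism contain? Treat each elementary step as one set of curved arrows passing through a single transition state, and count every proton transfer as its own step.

4

Step 1: Rate-determining heterolysis of the C–Cl bond gives Cl⁻ and a secondary carbocation.
Step 2: A 1,2-hydride shift from the adjacent sec-butyl carbon moves the positive charge from the secondary centre to an adjacent carbon, generating a more stable tertiary carbocation.
Step 3: CH3OH donates an oxygen lone pair into the empty p orbital of the cation, giving a protonated ether (an oxonium ion).
Step 4: Proton transfer from the O–H of the oxonium ion to a solvent molecule delivers the neutral ether.
Total: 4 elementary steps.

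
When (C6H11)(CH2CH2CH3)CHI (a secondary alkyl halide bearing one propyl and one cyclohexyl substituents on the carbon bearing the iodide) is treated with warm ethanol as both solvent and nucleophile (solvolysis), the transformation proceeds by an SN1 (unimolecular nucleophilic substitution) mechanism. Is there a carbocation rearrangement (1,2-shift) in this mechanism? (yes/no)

The first-formed carbocation is secondary.
The adjacent cyclohexyl carbon already bears 2 other carbon substituents and has a hydrogen to migrate; after a 1,2-hydride shift from that carbon the positive charge sits on a tertiary centre.
Tertiary is more stable than secondary, so the shift occurs.

yes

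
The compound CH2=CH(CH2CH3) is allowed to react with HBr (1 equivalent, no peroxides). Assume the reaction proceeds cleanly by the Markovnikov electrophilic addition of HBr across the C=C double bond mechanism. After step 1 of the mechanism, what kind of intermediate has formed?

secondary carbocation

Step 1: The π electrons of the C=C bond attack a proton of HBr; Markovnikov addition places the new C–H on the less-substituted alkene carbon, so the positive charge ends up on the more-substituted carbon — a secondary carbocation. The H–Br bond breaks heterolytically, releasing Br⁻.
After step 1 the species present is a secondary carbocation.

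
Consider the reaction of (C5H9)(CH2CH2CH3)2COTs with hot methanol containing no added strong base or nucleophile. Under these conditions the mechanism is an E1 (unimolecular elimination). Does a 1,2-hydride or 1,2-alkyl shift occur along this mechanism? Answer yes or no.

The first-formed carbocation is tertiary.
No single 1,2-shift to an adjacent carbon would produce a more-substituted cation than the one already present, so no rearrangement occurs.

no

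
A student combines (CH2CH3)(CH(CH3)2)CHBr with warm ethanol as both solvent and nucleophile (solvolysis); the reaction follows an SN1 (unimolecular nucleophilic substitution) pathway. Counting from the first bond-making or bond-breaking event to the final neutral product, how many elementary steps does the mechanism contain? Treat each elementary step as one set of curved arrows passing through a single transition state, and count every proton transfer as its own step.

4

Step 1: The C–Br bond breaks with both electrons going to the bromide; Br⁻ leaves and a secondary carbocation remains.
Step 2: A 1,2-hydride shift from the adjacent isopropyl carbon moves the positive charge from the secondary centre to an adjacent carbon, generating a more stable tertiary carbocation.
Step 3: A lone pair on the oxygen of CH3CH2OH attacks the carbocation, forming a new C–O σ-bond and an oxonium ion.
Step 4: A second solvent molecule removes the proton on oxygen, giving the neutral ether product.
Total: 4 elementary steps.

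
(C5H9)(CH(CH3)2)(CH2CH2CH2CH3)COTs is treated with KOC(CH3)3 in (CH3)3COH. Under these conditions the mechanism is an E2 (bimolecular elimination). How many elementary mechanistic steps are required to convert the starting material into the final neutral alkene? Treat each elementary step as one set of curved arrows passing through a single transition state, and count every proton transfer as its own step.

Step 1: In one step, (CH3)3CO⁻ pulls off a β-proton, the C–O bond cleaves, and a C=C double bond forms between the α- and β-carbons (E2, anti elimination).
Total: 1 elementary step.

1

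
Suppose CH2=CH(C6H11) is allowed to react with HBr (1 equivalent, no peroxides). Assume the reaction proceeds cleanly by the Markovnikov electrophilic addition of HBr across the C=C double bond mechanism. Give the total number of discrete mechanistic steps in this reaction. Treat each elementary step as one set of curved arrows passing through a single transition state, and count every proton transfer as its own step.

Step 1: The π electrons of the C=C bond attack a proton of HBr; Markovnikov addition places the new C–H on the less-substituted alkene carbon, so the positive charge ends up on the more-substituted carbon — a secondary carbocation. The H–Br bond breaks heterolytically, releasing Br⁻.
Step 2: A 1,2-hydride shift from the adjacent cyclohexyl carbon moves the positive charge from the secondary centre to an adjacent carbon, generating a more stable tertiary carbocation.
Step 3: The Br⁻ anion donates a lone pair to the carbocation, forming the new C–Br σ-bond and giving the neutral alkyl halide.
Total: 3 elementary steps.

3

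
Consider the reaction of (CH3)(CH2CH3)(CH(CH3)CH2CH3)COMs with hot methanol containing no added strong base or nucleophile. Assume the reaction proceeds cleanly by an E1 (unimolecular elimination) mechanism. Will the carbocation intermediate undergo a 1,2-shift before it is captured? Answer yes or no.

The first-formed carbocation is tertiary.
No single 1,2-shift to an adjacent carbon would produce a more-substituted cation than the one already present, so no rearrangement occurs.

no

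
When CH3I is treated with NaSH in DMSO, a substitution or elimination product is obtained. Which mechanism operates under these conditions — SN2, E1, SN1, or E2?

Conditions: a methyl substrate with a strong nucleophile in the polar aprotic solvent DMSO.
These conditions are the textbook signature of the SN2 pathway.
An unhindered substrate with a strong nucleophile in a polar aprotic solvent favours one-step backside displacement.

SN2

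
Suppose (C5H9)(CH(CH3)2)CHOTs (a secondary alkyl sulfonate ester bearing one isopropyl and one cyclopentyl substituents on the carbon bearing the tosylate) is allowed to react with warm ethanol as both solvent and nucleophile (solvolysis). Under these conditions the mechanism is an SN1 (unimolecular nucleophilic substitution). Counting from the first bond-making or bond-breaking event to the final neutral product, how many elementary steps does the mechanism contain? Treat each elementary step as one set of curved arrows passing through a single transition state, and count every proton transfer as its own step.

Step 1: Ionisation: the C–O σ-bond cleaves heterolytically; both bonding electrons depart with TsO⁻, leaving a secondary carbocation at the α-carbon.
Step 2: Carbocation rearrangement: a 1,2-hydride shift from the adjacent isopropyl carbon converts the initially-formed secondary cation into the more stable tertiary cation.
Step 3: Nucleophilic capture: the oxygen of CH3CH2OH bonds to the cationic carbon, producing an oxonium-ion intermediate.
Step 4: A second solvent molecule removes the proton on oxygen, giving the neutral ether product.
Total: 4 elementary steps.

4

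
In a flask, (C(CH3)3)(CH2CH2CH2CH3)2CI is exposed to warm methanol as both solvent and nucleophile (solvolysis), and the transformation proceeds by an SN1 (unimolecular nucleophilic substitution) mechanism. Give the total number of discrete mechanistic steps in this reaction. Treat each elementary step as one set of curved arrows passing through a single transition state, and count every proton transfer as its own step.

Step 1: The C–I bond breaks with both electrons going to the iodide; I⁻ leaves and a tertiary carbocation remains.
(No 1,2-shift: no single shift to an adjacent carbon would give a more stable cation.)
Step 2: A lone pair on the oxygen of CH3OH attacks the carbocation, forming a new C–O σ-bond and an oxonium ion.
Step 3: Deprotonation of the oxonium oxygen by solvent methanol yields the neutral ether.
Total: 3 elementary steps.

3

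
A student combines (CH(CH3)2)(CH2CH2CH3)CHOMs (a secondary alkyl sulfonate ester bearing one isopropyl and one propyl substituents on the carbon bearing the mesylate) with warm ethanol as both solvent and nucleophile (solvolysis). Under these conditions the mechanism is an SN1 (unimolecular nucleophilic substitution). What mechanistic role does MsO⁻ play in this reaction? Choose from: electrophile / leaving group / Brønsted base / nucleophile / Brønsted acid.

leaving group

Step 1: Ionisation: the C–O σ-bond cleaves heterolytically; both bonding electrons depart with MsO⁻, leaving a secondary carbocation at the α-carbon.
MsO⁻ departs with both electrons of the breaking σ-bond — that is the definition of a leaving group.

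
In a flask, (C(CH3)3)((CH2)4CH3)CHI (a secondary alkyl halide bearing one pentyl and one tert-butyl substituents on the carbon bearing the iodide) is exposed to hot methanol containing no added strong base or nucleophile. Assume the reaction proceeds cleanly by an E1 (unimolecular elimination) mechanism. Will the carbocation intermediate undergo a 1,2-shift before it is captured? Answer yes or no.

yes

The first-formed carbocation is secondary.
The adjacent tert-butyl carbon has no hydrogen but bears methyl groups; migration of one methyl with its bonding pair (a 1,2-methyl shift) places the charge on a tertiary centre.
Tertiary is more stable than secondary, so the shift occurs.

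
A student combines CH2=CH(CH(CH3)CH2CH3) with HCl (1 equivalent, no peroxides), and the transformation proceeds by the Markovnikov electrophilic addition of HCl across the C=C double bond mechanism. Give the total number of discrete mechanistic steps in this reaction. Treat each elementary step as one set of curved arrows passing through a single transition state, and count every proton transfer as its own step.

3

Step 1: Protonation of the alkene by HCl: the π bond acts as the nucleophile and picks up H⁺, giving the more stable (Markovnikov) secondary carbocation. The H–Cl bond breaks heterolytically, releasing Cl⁻.
Step 2: A hydride (H with its bonding pair) migrates from the adjacent sec-butyl carbon to the cationic centre — a 1,2-hydride shift — upgrading the secondary cation to a tertiary one.
Step 3: Nucleophilic attack by Cl⁻ on the carbocation completes the addition, giving R–Cl.
Total: 3 elementary steps.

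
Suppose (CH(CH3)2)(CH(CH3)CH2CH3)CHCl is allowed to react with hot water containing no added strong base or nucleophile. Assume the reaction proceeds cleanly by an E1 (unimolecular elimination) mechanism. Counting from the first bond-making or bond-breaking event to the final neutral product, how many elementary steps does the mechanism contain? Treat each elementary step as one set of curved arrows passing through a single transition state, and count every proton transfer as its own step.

3

Step 1: Rate-determining heterolysis of the C–Cl bond gives Cl⁻ and a secondary carbocation.
Step 2: A 1,2-hydride shift from the adjacent isopropyl carbon moves the positive charge from the secondary centre to an adjacent carbon, generating a more stable tertiary carbocation.
Step 3: Loss of a β-proton to a water molecule of the solvent: the C–H bonding pair collapses toward the cationic carbon to form the C=C π bond, yielding the alkene.
Total: 3 elementary steps.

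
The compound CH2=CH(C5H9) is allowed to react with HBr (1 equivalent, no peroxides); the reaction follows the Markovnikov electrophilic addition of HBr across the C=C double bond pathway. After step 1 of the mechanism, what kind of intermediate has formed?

secondary carbocation

Step 1: Electrophilic addition begins with the π(C=C) electrons forming a bond to the proton of HBr. Following Markovnikov's rule, the resulting cation is secondary. The H–Br bond breaks heterolytically, releasing Br⁻.
After step 1 the species present is a secondary carbocation.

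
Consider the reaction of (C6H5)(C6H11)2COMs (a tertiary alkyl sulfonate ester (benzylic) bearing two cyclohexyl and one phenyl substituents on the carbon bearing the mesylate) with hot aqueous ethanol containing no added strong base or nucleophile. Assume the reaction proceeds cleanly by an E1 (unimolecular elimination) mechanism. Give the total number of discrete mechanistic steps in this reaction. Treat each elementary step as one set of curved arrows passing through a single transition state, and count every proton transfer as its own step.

Step 1: Ionisation: the C–O σ-bond cleaves heterolytically; both bonding electrons depart with MsO⁻, leaving a tertiary carbocation at the α-carbon.
(No 1,2-shift: no single shift to an adjacent carbon would give a more stable cation.)
Step 2: Loss of a β-proton to a water (or ethanol) molecule of the solvent: the C–H bonding pair collapses toward the cationic carbon to form the C=C π bond, yielding the alkene.
Total: 2 elementary steps.

2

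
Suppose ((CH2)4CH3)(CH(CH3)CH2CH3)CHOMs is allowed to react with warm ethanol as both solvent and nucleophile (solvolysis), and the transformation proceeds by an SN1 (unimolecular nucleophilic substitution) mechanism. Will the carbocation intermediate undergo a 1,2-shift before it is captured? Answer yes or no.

The first-formed carbocation is secondary.
The adjacent sec-butyl carbon already bears 2 other carbon substituents and has a hydrogen to migrate; after a 1,2-hydride shift from that carbon the positive charge sits on a tertiary centre.
Tertiary is more stable than secondary, so the shift occurs.

yes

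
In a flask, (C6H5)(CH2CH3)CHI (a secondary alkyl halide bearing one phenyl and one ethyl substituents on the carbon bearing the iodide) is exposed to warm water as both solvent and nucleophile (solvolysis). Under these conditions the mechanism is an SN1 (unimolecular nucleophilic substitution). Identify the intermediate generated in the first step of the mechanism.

secondary carbocation

Step 1: Unassisted departure of I⁻ (taking the C–I bonding pair) generates a secondary carbocation.
After step 1 the species present is a secondary carbocation.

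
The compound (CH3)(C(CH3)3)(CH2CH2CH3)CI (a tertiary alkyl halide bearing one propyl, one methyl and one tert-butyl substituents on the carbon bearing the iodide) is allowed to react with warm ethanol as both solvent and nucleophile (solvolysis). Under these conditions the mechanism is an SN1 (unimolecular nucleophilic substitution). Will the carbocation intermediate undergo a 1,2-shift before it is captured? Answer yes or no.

The first-formed carbocation is tertiary.
No single 1,2-shift to an adjacent carbon would produce a more-substituted cation than the one already present, so no rearrangement occurs.

no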